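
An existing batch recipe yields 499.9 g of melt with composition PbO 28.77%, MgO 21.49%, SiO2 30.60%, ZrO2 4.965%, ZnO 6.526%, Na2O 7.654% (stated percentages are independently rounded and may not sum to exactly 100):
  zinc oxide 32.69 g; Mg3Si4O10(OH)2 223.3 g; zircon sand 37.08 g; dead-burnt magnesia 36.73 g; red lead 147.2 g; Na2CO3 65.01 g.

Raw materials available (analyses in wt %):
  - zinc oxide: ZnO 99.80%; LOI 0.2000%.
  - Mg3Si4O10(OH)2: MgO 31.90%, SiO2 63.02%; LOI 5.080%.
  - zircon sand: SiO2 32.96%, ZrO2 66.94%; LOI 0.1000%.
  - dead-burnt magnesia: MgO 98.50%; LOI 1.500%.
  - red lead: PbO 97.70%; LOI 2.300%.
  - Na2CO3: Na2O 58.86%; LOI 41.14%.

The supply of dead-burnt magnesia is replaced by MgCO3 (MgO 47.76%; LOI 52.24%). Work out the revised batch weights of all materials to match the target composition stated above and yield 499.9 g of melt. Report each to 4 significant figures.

Revised batch per 499.9 g melt:
  zinc oxide: 32.69 g
  Mg3Si4O10(OH)2: 223.3 g
  zircon sand: 37.08 g
  MgCO3: 75.76 g
  red lead: 147.2 g
  Na2CO3: 65.01 g
Total batch = 581.0 g; LOI loss = 81.15 g

All internal work maintains full precision from start to finish; working values appear (rounded to 4 significant figures) at each printed step. Each reported value takes just one rounding — the derived quantities are re-derived starting from the weights per 499.9 g of glass at full precision (LOI, the yield, net glass mass, the six compositions, the totals) as set out in question or answer.
Per-oxide target masses for 499.9 g melt:
  PbO: 28.77% × 499.9 = 143.8 g
  MgO: 21.49% × 499.9 = 107.4 g
  SiO2: 30.60% × 499.9 = 153.0 g
  ZrO2: 4.965% × 499.9 = 24.82 g
  ZnO: 6.526% × 499.9 = 32.62 g
  Na2O: 7.654% × 499.9 = 38.26 g
Sums-versus-targets review from the weights as reported, on the stated basis (sum by sum, the targets are met exact up to rounding of places):
  PbO: 147.2·0.9770 = 143.8 g (target 143.8 g)
  MgO: 223.3·0.3190 + 75.76·0.4776 = 107.4 g (target 107.4 g)
  SiO2: 223.3·0.6302 + 37.08·0.3296 = 152.9 g (target 153.0 g)
  ZrO2: 37.08·0.6694 = 24.82 g (target 24.82 g)
  ZnO: 32.69·0.9980 = 32.62 g (target 32.62 g)
  Na2O: 65.01·0.5886 = 38.26 g (target 38.26 g)
Glass-mass sanity pass: total charge less LOI = 499.9 g (oxide target masses add up to 499.9 g; versus the stated basis of 499.9 g — deltas are rounding alone).
Summing the batch: Σ batch = 581.0 g; ignition loss, Σ(batch × LOI) = 81.15 g; yield: glass divided by total = 86.03%.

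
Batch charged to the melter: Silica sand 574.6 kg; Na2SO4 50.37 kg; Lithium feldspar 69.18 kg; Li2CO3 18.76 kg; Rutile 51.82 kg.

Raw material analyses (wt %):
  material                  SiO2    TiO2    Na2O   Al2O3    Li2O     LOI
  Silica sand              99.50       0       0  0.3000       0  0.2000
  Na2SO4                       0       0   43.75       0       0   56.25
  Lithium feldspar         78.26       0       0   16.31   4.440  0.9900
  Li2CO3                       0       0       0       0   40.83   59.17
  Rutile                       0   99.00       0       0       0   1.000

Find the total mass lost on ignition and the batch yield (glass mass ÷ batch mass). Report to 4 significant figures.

All arithmetic maintains full precision at each step — intermediates are shown with 4-significant-digit rounding when written out — exactly one rounding is applied to each reported result; the derived quantities are computed using the weight values at 722.9 kg of glass in full precision (the five compositions, the totals, yield, LOI, glass mass) as set out in the problem or the answer.
Each material's LOI contribution:
  Silica sand: 574.6 × 0.002000 = 1.149 kg
  Na2SO4: 50.37 × 0.5625 = 28.33 kg
  Lithium feldspar: 69.18 × 0.009900 = 0.6849 kg
  Li2CO3: 18.76 × 0.5917 = 11.10 kg
  Rutile: 51.82 × 0.01000 = 0.5182 kg
Total LOI = 41.79 kg
Glass = batch − LOI = 764.7 − 41.79 = 722.9 kg

LOI loss = 41.79 kg; glass = 722.9 kg; yield = 94.54%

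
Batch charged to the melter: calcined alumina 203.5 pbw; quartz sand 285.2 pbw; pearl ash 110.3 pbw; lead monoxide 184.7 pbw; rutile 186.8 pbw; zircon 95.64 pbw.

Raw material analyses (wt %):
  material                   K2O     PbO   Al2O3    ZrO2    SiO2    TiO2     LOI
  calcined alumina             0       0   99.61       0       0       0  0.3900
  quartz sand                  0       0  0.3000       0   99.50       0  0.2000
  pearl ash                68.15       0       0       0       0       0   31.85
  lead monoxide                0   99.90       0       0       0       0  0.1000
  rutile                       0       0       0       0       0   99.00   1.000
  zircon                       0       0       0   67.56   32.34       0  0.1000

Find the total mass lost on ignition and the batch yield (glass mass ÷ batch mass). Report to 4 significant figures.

Every computation maintains full precision all the way through — intermediates are shown rounded to four significant figures at each printed step — a single rounding produces each reported figure; the derived quantities are computed in full float precision (LOI, the six compositions, yield, glass mass, totals) from the weighed amounts for 1027 pbw of glass, as quoted within the question or the answer.
LOI of each material in turn:
  calcined alumina: 203.5 × 0.003900 = 0.7936 pbw
  quartz sand: 285.2 × 0.002000 = 0.5704 pbw
  pearl ash: 110.3 × 0.3185 = 35.13 pbw
  lead monoxide: 184.7 × 0.001000 = 0.1847 pbw
  rutile: 186.8 × 0.01000 = 1.868 pbw
  zircon: 95.64 × 0.001000 = 0.09564 pbw
Total LOI = 38.64 pbw
Glass = batch − LOI = 1066 − 38.64 = 1027 pbw

LOI loss = 38.64 pbw; glass = 1027 pbw; yield = 96.38%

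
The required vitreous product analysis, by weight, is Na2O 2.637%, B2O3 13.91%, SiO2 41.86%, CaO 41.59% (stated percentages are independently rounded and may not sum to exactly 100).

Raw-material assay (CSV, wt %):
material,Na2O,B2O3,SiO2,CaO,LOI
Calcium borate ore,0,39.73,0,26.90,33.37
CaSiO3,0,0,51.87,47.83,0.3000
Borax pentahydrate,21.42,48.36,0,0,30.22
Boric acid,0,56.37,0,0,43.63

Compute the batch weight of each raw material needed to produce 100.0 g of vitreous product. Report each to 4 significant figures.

Batch per 100.0 g vitreous product:
  Calcium borate ore: 11.12 g
  CaSiO3: 80.70 g
  Borax pentahydrate: 12.31 g
  Boric acid: 6.280 g
Total batch = 110.4 g; LOI loss = 10.41 g; yield = 90.57%

The working math carries full precision end to end — mid-chain values are printed rounded to 4 significant digits in the printout; every reported value is rounded a single time. Derived quantities (the yield, LOI, the totals, net glass mass, the four compositions) are carried starting from the weights on 100.0 g of glass at exact precision as set out in problem or answer.
Oxide mass targets, per 100.0 g vitreous product:
  Na2O: 2.637% × 100.0 = 2.637 g
  B2O3: 13.91% × 100.0 = 13.91 g
  SiO2: 41.86% × 100.0 = 41.86 g
  CaO: 41.59% × 100.0 = 41.59 g
Sums-versus-targets review on the weights just shown, at the basis given (delivered sums recover each target once rounding is allowed for):
  Na2O: 12.31·0.2142 = 2.637 g (target 2.637 g)
  B2O3: 11.12·0.3973 + 12.31·0.4836 + 6.280·0.5637 = 13.91 g (target 13.91 g)
  SiO2: 80.70·0.5187 = 41.86 g (target 41.86 g)
  CaO: 11.12·0.2690 + 80.70·0.4783 = 41.59 g (target 41.59 g)
The glass-mass cross-check: Σ batch − LOI loss = 100.0 g (targets for the oxides total 100.0 g; with the basis standing at 100.0 g — deltas are rounding alone).
Batch grand total — Σ batch = 110.4 g; Σ batch·LOI gives LOI loss = 10.41 g; yield = glass ÷ total batch = 90.57%.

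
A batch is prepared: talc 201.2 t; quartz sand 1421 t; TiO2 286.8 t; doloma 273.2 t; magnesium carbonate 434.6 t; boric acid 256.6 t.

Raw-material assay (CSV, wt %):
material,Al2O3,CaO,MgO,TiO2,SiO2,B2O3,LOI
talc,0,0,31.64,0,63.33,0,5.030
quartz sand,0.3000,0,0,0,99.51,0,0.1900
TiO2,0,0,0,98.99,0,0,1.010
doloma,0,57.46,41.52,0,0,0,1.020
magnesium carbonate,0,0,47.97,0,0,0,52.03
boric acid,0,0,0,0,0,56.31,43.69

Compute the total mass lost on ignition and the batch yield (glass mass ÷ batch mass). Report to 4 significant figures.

Each numeric step holds exact precision from start to finish — intermediates are shown rounded to 4 significant figures in the printout. Every reported figure is rounded a single time — the derived quantities (the totals, LOI, six oxide percentages, the yield, glass mass) are recomputed starting from the weights on 2517 t of glass in full precision as they appear in question or answer.
Loss on ignition, line by line:
  talc: 201.2 × 0.05030 = 10.12 t
  quartz sand: 1421 × 0.001900 = 2.700 t
  TiO2: 286.8 × 0.01010 = 2.897 t
  doloma: 273.2 × 0.01020 = 2.787 t
  magnesium carbonate: 434.6 × 0.5203 = 226.1 t
  boric acid: 256.6 × 0.4369 = 112.1 t
Total LOI = 356.7 t
Glass = batch − LOI = 2873 − 356.7 = 2517 t

LOI loss = 356.7 t; glass = 2517 t; yield = 87.58%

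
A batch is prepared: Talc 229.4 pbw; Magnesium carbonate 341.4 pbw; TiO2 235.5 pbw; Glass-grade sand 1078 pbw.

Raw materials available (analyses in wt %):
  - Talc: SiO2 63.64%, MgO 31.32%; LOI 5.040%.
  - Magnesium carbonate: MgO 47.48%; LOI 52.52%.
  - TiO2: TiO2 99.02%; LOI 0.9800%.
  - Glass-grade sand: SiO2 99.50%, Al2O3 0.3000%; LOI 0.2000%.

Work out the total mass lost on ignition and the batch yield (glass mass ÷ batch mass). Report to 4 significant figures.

Values along the way appear rounded to four significant digits between the steps — the whole derivation carries full precision end to end; each reported value takes exactly one rounding; all derived quantities, including the totals, glass mass, LOI, the yield, the four compositions, are computed starting from the weights at 1689 pbw of glass in full precision, exactly as printed in the problem or the answer.
Loss on ignition, line by line:
  Talc: 229.4 × 0.05040 = 11.56 pbw
  Magnesium carbonate: 341.4 × 0.5252 = 179.3 pbw
  TiO2: 235.5 × 0.009800 = 2.308 pbw
  Glass-grade sand: 1078 × 0.002000 = 2.156 pbw
Total LOI = 195.3 pbw
Glass = batch − LOI = 1884 − 195.3 = 1689 pbw

LOI loss = 195.3 pbw; glass = 1689 pbw; yield = 89.63%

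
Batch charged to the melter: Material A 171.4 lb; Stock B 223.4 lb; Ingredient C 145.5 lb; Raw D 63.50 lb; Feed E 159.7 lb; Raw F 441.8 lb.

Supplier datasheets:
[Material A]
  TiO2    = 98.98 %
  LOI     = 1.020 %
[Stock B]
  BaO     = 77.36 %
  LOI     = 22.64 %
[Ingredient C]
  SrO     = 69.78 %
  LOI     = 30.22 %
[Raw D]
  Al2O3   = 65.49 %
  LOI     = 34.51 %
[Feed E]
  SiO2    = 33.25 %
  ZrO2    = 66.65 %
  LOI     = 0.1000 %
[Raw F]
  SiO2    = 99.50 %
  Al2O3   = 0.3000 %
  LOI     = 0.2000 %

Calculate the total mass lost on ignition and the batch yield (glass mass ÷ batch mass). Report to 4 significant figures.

LOI loss = 119.3 lb; glass = 1086 lb; yield = 90.11%

The intermediate values are shown (rounded to four significant digits) across the worked steps — each numeric step holds full float precision at each step — every reported figure includes exactly one rounding. Derived quantities are rebuilt using the weight values for 1086 lb of glass at full float precision (yield, ignition loss, net glass mass, the six compositions, totals), as quoted within question or answer.
Per-material ignition loss:
  Material A: 171.4 × 0.01020 = 1.748 lb
  Stock B: 223.4 × 0.2264 = 50.58 lb
  Ingredient C: 145.5 × 0.3022 = 43.97 lb
  Raw D: 63.50 × 0.3451 = 21.91 lb
  Feed E: 159.7 × 0.001000 = 0.1597 lb
  Raw F: 441.8 × 0.002000 = 0.8836 lb
Total LOI = 119.3 lb
Glass = batch − LOI = 1205 − 119.3 = 1086 lb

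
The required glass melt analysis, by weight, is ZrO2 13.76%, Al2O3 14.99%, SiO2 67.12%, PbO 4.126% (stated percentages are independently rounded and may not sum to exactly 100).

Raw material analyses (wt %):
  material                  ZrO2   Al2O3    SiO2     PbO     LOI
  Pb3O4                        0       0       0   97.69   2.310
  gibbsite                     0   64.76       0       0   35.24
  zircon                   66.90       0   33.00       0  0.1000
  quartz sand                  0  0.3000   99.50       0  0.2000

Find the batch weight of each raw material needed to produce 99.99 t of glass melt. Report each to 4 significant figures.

Batch per 99.99 t glass melt:
  Pb3O4: 4.223 t
  gibbsite: 22.86 t
  zircon: 20.57 t
  quartz sand: 60.63 t
Total batch = 108.3 t; LOI loss = 8.295 t; yield = 92.34%

The whole derivation maintains full float precision throughout; in-progress results are rounded off to 4 significant figures when quoted. Every reported number takes a single rounding. Derived quantities are re-derived from the weighed amounts on 99.99 t of glass at exact precision (net glass mass, ignition loss, the totals, yield, four oxide percentages) as they appear in problem or answer.
Oxide mass targets, per 99.99 t glass melt:
  ZrO2: 13.76% × 99.99 = 13.76 t
  Al2O3: 14.99% × 99.99 = 14.99 t
  SiO2: 67.12% × 99.99 = 67.11 t
  PbO: 4.126% × 99.99 = 4.126 t
Sums-versus-targets review given the weights on record, under the basis named above (every target is met by its sum exact up to rounding of places):
  ZrO2: 20.57·0.6690 = 13.76 t (target 13.76 t)
  Al2O3: 22.86·0.6476 + 60.63·0.003000 = 14.99 t (target 14.99 t)
  SiO2: 20.57·0.3300 + 60.63·0.9950 = 67.11 t (target 67.11 t)
  PbO: 4.223·0.9769 = 4.125 t (target 4.126 t)
Consistency of the glass mass: batch Σ − ignition loss = 99.99 t (targets for the oxides total 99.99 t; with the basis standing at 99.99 t — gaps are rounding artifacts).
Batch total: Σ batch = 108.3 t; the LOI term Σ batch·LOI equals 8.295 t; yield, glass over the total, = 92.34%.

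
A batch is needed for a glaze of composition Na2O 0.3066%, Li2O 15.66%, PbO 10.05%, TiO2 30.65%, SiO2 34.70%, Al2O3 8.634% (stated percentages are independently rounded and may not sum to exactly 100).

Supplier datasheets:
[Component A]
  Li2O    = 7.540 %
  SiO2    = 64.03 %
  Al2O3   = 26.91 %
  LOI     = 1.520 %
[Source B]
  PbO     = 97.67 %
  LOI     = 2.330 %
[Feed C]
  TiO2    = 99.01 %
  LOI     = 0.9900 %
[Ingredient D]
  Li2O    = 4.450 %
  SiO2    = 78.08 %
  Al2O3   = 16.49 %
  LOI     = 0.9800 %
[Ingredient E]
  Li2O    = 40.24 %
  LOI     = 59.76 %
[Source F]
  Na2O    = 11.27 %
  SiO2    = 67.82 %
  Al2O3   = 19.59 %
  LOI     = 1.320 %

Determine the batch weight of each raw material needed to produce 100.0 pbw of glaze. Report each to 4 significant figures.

Batch per 100.0 pbw glaze:
  Component A: 8.682 pbw
  Source B: 10.29 pbw
  Feed C: 30.96 pbw
  Ingredient D: 34.96 pbw
  Ingredient E: 33.42 pbw
  Source F: 2.720 pbw
Total batch = 121.0 pbw; LOI loss = 21.03 pbw; yield = 82.63%

Each numeric step holds full float precision from first step to last — the intermediate values are displayed rounded to four significant figures on the page; every reported value is rounded once only; derived quantities are re-derived at full precision (the six compositions, ignition loss, the totals, glass mass, the yield) from the weighed amounts at 100.0 pbw of glass, as quoted within the problem or the answer.
Target masses of each oxide per 100.0 pbw glaze:
  Na2O: 0.3066% × 100.0 = 0.3066 pbw
  Li2O: 15.66% × 100.0 = 15.66 pbw
  PbO: 10.05% × 100.0 = 10.05 pbw
  TiO2: 30.65% × 100.0 = 30.65 pbw
  SiO2: 34.70% × 100.0 = 34.70 pbw
  Al2O3: 8.634% × 100.0 = 8.634 pbw
Balance tally, oxide-wise, applying the batch weights above, against the basis in use (sum by sum, the targets are met up to rounding of the answer):
  Na2O: 2.720·0.1127 = 0.3065 pbw (target 0.3066 pbw)
  Li2O: 8.682·0.07540 + 34.96·0.04450 + 33.42·0.4024 = 15.66 pbw (target 15.66 pbw)
  PbO: 10.29·0.9767 = 10.05 pbw (target 10.05 pbw)
  TiO2: 30.96·0.9901 = 30.65 pbw (target 30.65 pbw)
  SiO2: 8.682·0.6403 + 34.96·0.7808 + 2.720·0.6782 = 34.70 pbw (target 34.70 pbw)
  Al2O3: 8.682·0.2691 + 34.96·0.1649 + 2.720·0.1959 = 8.634 pbw (target 8.634 pbw)
Glass-mass bookkeeping: Σ batch − LOI loss = 100.0 pbw (oxide target masses add up to 100.0 pbw; the stated basis being 100.0 pbw — a pure rounding effect).
Whole-batch sum: Σ batch = 121.0 pbw; the LOI term Σ batch·LOI equals 21.03 pbw; yield = glass ÷ total batch = 82.63%.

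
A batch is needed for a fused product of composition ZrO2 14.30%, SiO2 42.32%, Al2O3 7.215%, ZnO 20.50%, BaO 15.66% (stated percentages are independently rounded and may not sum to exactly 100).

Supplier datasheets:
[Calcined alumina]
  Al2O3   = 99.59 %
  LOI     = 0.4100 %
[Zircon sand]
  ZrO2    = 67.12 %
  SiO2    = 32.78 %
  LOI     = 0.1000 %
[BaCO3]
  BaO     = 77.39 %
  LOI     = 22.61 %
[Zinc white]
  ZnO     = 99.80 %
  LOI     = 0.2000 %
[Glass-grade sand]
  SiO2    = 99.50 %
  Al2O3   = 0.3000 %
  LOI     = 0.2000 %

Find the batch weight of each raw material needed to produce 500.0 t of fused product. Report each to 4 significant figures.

Values along the way are displayed, rounded to four significant digits, in the printout; all internal work runs at full precision in every operation. A single rounding finalizes each reported figure; derived quantities, including net glass mass, the totals, yield, LOI, five oxide percentages, are carried starting from the weights at 500.0 t of glass at full float precision, precisely as stated by the question or the answer.
Oxide mass targets, per 500.0 t fused product:
  ZrO2: 14.30% × 500.0 = 71.50 t
  SiO2: 42.32% × 500.0 = 211.6 t
  Al2O3: 7.215% × 500.0 = 36.08 t
  ZnO: 20.50% × 500.0 = 102.5 t
  BaO: 15.66% × 500.0 = 78.30 t
Oxide-by-oxide audit working from each reported weight, at the basis given (each sum matches its target mass inside rounding margins):
  ZrO2: 106.5·0.6712 = 71.48 t (target 71.50 t)
  SiO2: 106.5·0.3278 + 177.6·0.9950 = 211.6 t (target 211.6 t)
  Al2O3: 35.69·0.9959 + 177.6·0.003000 = 36.08 t (target 36.08 t)
  ZnO: 102.7·0.9980 = 102.5 t (target 102.5 t)
  BaO: 101.2·0.7739 = 78.32 t (target 78.30 t)
The glass-mass cross-check: net batch after ignition = 500.0 t (oxide target masses add up to 500.0 t; with the basis standing at 500.0 t — any gap is answer rounding).
Adding the batch up: Σ batch = 523.7 t; Σ batch·LOI gives LOI loss = 23.69 t; as yield: glass ÷ batch → 95.48%.

Batch per 500.0 t fused product:
  Calcined alumina: 35.69 t
  Zircon sand: 106.5 t
  BaCO3: 101.2 t
  Zinc white: 102.7 t
  Glass-grade sand: 177.6 t
Total batch = 523.7 t; LOI loss = 23.69 t; yield = 95.48%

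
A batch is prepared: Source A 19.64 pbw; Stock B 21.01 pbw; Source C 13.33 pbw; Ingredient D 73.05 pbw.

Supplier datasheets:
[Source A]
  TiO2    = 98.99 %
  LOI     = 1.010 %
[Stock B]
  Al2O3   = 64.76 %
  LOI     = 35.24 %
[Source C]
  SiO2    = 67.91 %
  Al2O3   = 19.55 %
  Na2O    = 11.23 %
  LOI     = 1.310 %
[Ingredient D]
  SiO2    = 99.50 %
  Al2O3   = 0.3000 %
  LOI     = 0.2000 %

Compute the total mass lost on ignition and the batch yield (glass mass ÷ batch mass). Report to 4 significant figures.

All internal work keeps full precision end to end; mid-chain values are displayed, with 4-significant-figure rounding, on the page. Each reported figure is rounded exactly once — the derived quantities are computed at full float precision (yield, ignition loss, glass mass, the totals, the four compositions) from the batch weights at 119.1 pbw of glass as set out in question or answer.
Loss on ignition, line by line:
  Source A: 19.64 × 0.01010 = 0.1984 pbw
  Stock B: 21.01 × 0.3524 = 7.404 pbw
  Source C: 13.33 × 0.01310 = 0.1746 pbw
  Ingredient D: 73.05 × 0.002000 = 0.1461 pbw
Total LOI = 7.923 pbw
Glass = batch − LOI = 127.0 − 7.923 = 119.1 pbw

LOI loss = 7.923 pbw; glass = 119.1 pbw; yield = 93.76%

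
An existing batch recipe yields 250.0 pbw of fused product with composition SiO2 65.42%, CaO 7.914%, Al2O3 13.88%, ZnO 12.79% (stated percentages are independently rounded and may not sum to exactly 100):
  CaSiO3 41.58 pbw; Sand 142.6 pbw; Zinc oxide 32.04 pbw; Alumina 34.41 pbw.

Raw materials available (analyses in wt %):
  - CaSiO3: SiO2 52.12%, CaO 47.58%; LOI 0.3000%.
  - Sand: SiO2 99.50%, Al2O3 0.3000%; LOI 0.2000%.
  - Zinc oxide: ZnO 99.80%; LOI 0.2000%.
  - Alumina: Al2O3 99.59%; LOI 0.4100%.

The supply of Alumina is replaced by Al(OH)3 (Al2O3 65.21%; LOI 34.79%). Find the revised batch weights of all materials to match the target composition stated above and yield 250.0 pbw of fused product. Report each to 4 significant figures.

Each numeric step holds exact precision in all steps; intermediates appear rounded to 4 significant figures as written — each reported value is rounded a single time. Derived quantities are computed in full float precision (LOI, the yield, totals, four oxide percentages, glass mass) from the weighed amounts per 250.0 pbw of glass, as given in either problem or answer.
The oxide mass targets at 250.0 pbw fused product:
  SiO2: 65.42% × 250.0 = 163.6 pbw
  CaO: 7.914% × 250.0 = 19.78 pbw
  Al2O3: 13.88% × 250.0 = 34.70 pbw
  ZnO: 12.79% × 250.0 = 31.98 pbw
Mass-balance tally per oxide given the weights on record, on the stated basis (target by target, the sums agree modulo rounding of the values):
  SiO2: 41.58·0.5212 + 142.6·0.9950 = 163.6 pbw (target 163.6 pbw)
  CaO: 41.58·0.4758 = 19.78 pbw (target 19.78 pbw)
  Al2O3: 142.6·0.003000 + 52.56·0.6521 = 34.70 pbw (target 34.70 pbw)
  ZnO: 32.04·0.9980 = 31.98 pbw (target 31.98 pbw)
The glass-mass cross-check: net batch after ignition = 250.0 pbw (the Σ of target masses is 250.0 pbw; the stated basis being 250.0 pbw — deltas are rounding alone).
Adding the batch up: Σ batch = 268.8 pbw; ignition loss, Σ(batch × LOI) = 18.76 pbw; glass ÷ batch gives a yield of 93.02%.

Revised batch per 250.0 pbw fused product:
  CaSiO3: 41.58 pbw
  Sand: 142.6 pbw
  Zinc oxide: 32.04 pbw
  Al(OH)3: 52.56 pbw
Total batch = 268.8 pbw; LOI loss = 18.76 pbw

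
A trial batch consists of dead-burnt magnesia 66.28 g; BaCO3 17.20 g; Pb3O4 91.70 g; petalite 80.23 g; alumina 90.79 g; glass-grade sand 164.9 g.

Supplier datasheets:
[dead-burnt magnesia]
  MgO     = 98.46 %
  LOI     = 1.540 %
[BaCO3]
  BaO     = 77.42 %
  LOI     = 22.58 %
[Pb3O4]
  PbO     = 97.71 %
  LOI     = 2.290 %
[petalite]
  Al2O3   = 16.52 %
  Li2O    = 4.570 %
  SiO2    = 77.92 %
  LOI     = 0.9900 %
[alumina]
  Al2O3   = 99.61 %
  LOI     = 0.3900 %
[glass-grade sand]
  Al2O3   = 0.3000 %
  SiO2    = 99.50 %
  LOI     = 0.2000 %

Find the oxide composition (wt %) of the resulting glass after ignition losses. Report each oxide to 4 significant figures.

Glass mass = 502.6 g (batch 511.1 − LOI 8.483).
Composition: Al2O3 20.73%, PbO 17.83%, BaO 2.649%, Li2O 0.7295%, MgO 12.98%, SiO2 45.08%

The whole derivation carries full float precision from first step to last; values along the way are displayed rounded off to 4 significant figures as written — every reported figure receives exactly one rounding — all derived quantities (totals, the yield, six oxide percentages, LOI, glass mass) are re-derived at full precision starting from the weights per 502.6 g of glass as quoted within the problem or answer text.
Per-oxide mass from batch:
  Al2O3: 80.23·0.1652 + 90.79·0.9961 + 164.9·0.003000 = 104.2 g
  PbO: 91.70·0.9771 = 89.60 g
  BaO: 17.20·0.7742 = 13.32 g
  Li2O: 80.23·0.04570 = 3.667 g
  MgO: 66.28·0.9846 = 65.26 g
  SiO2: 80.23·0.7792 + 164.9·0.9950 = 226.6 g
LOI: 66.28·0.01540 + 17.20·0.2258 + 91.70·0.02290 + 80.23·0.009900 + 90.79·0.003900 + 164.9·0.002000 = 8.483 g
batch − LOI leaves glass = 511.1 − 8.483 = 502.6 g (matching Σ of the oxides)
percent share: oxide ÷ glass, ×100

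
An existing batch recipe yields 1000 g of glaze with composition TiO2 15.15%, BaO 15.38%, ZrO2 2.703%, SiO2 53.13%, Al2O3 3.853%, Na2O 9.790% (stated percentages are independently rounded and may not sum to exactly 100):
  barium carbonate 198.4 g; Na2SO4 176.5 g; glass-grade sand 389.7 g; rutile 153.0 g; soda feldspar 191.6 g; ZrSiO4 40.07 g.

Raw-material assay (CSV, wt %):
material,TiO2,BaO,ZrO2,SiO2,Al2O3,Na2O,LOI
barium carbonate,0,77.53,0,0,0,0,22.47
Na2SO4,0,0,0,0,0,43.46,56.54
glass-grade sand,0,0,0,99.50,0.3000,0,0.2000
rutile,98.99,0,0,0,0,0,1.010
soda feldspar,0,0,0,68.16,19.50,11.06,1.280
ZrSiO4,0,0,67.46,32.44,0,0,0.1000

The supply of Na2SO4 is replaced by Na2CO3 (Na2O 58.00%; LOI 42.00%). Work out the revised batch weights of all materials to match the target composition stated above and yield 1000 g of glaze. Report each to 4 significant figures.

Values along the way are printed rounded to four significant figures. The whole derivation carries exact precision from start to finish — each reported result is rounded once only. All derived quantities, which include yield, LOI, the totals, glass mass, the six compositions, are rebuilt at full float precision, as written in the problem or the answer, from the weighed amounts per 1000 g of glass.
Per-oxide target masses for 1000 g glaze:
  TiO2: 15.15% × 1000 = 151.5 g
  BaO: 15.38% × 1000 = 153.8 g
  ZrO2: 2.703% × 1000 = 27.03 g
  SiO2: 53.13% × 1000 = 531.3 g
  Al2O3: 3.853% × 1000 = 38.53 g
  Na2O: 9.790% × 1000 = 97.90 g
Oxide-by-oxide audit given the weights on record, per the basis as stated (sum by sum, the targets are met up to rounding of the answer):
  TiO2: 153.0·0.9899 = 151.5 g (target 151.5 g)
  BaO: 198.4·0.7753 = 153.8 g (target 153.8 g)
  ZrO2: 40.07·0.6746 = 27.03 g (target 27.03 g)
  SiO2: 389.7·0.9950 + 191.6·0.6816 + 40.07·0.3244 = 531.3 g (target 531.3 g)
  Al2O3: 389.7·0.003000 + 191.6·0.1950 = 38.53 g (target 38.53 g)
  Na2O: 132.3·0.5800 + 191.6·0.1106 = 97.92 g (target 97.90 g)
Consistency of the glass mass: total batch − LOI = 1000 g (oxide target masses add up to 1000 g; with the basis standing at 1000 g — a pure rounding effect).
Total batch = Σ batch = 1105 g; the LOI term Σ batch·LOI equals 105.0 g; as yield: glass ÷ batch → 90.50%.

Revised batch per 1000 g glaze:
  barium carbonate: 198.4 g
  Na2CO3: 132.3 g
  glass-grade sand: 389.7 g
  rutile: 153.0 g
  soda feldspar: 191.6 g
  ZrSiO4: 40.07 g
Total batch = 1105 g; LOI loss = 105.0 g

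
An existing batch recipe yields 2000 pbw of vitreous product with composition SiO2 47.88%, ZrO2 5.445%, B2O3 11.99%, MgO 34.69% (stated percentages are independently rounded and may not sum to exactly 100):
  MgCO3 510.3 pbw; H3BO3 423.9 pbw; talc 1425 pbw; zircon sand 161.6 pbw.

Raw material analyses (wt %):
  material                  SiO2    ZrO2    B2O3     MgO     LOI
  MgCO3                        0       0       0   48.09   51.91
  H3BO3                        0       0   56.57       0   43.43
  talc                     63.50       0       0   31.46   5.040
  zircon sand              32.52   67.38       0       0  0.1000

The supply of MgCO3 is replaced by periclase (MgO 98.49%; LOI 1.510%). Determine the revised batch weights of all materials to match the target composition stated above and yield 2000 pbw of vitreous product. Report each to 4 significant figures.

Mid-chain values are displayed (rounded to four significant figures) on the page; all internal work runs at full precision at every stage; each reported number includes exactly one rounding. Derived quantities (totals, the yield, LOI, the four compositions, net glass mass) are recomputed at full precision starting from the weights for 2000 pbw of glass, as set out in question or answer.
Per-oxide target masses for 2000 pbw vitreous product:
  SiO2: 47.88% × 2000 = 957.6 pbw
  ZrO2: 5.445% × 2000 = 108.9 pbw
  B2O3: 11.99% × 2000 = 239.8 pbw
  MgO: 34.69% × 2000 = 693.8 pbw
Per-oxide balance check on the weights just shown, relative to the basis at hand (sums match the target masses up to rounding of the answer):
  SiO2: 1425·0.6350 + 161.6·0.3252 = 957.4 pbw (target 957.6 pbw)
  ZrO2: 161.6·0.6738 = 108.9 pbw (target 108.9 pbw)
  B2O3: 423.9·0.5657 = 239.8 pbw (target 239.8 pbw)
  MgO: 249.2·0.9849 + 1425·0.3146 = 693.7 pbw (target 693.8 pbw)
Consistency of the glass mass: batch Σ − ignition loss = 2000 pbw (summing oxide targets gives 2000 pbw; against the stated basis, 2000 pbw — deltas are rounding alone).
Whole-batch sum: Σ batch = 2260 pbw; Σ batch·LOI gives LOI loss = 259.8 pbw; glass ÷ batch gives a yield of 88.50%.

Revised batch per 2000 pbw vitreous product:
  periclase: 249.2 pbw
  H3BO3: 423.9 pbw
  talc: 1425 pbw
  zircon sand: 161.6 pbw
Total batch = 2260 pbw; LOI loss = 259.8 pbw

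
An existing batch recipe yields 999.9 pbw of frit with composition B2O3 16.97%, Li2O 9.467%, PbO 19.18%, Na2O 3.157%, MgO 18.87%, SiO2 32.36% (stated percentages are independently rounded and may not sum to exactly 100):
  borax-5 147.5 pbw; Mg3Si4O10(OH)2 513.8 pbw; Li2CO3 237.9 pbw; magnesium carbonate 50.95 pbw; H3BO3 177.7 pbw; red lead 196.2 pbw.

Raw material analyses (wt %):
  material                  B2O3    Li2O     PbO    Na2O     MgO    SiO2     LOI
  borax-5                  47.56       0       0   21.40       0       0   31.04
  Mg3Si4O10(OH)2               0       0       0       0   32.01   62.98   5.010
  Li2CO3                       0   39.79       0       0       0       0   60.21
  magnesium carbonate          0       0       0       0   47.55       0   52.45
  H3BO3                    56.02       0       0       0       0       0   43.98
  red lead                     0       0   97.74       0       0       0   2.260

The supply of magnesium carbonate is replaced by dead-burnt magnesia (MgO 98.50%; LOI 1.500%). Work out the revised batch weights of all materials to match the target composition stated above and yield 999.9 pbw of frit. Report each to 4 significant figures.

Values along the way are printed (rounded to four significant figures) between the steps; all internal work runs at exact precision at each step — each reported figure is rounded a single time; derived quantities, which include net glass mass, ignition loss, yield, the totals, the six compositions, are rebuilt at exact precision, as written in question or answer, using the weight values at 999.9 pbw of glass.
Target masses of each oxide per 999.9 pbw frit:
  B2O3: 16.97% × 999.9 = 169.7 pbw
  Li2O: 9.467% × 999.9 = 94.66 pbw
  PbO: 19.18% × 999.9 = 191.8 pbw
  Na2O: 3.157% × 999.9 = 31.57 pbw
  MgO: 18.87% × 999.9 = 188.7 pbw
  SiO2: 32.36% × 999.9 = 323.6 pbw
Checking each oxide sum applying the batch weights above, per the basis as stated (target by target, the sums agree once rounding is allowed for):
  B2O3: 147.5·0.4756 + 177.7·0.5602 = 169.7 pbw (target 169.7 pbw)
  Li2O: 237.9·0.3979 = 94.66 pbw (target 94.66 pbw)
  PbO: 196.2·0.9774 = 191.8 pbw (target 191.8 pbw)
  Na2O: 147.5·0.2140 = 31.56 pbw (target 31.57 pbw)
  MgO: 513.8·0.3201 + 24.59·0.9850 = 188.7 pbw (target 188.7 pbw)
  SiO2: 513.8·0.6298 = 323.6 pbw (target 323.6 pbw)
Auditing the glass mass value: the batch minus its LOI: 1000 pbw (oxide target masses add up to 999.9 pbw; basis as stated: 999.9 pbw — deltas are rounding alone).
Total batch = Σ batch = 1298 pbw; LOI removed, Σ of batch·LOI: 297.7 pbw; the yield ratio, glass ÷ batch: 77.06%.

Revised batch per 999.9 pbw frit:
  borax-5: 147.5 pbw
  Mg3Si4O10(OH)2: 513.8 pbw
  Li2CO3: 237.9 pbw
  dead-burnt magnesia: 24.59 pbw
  H3BO3: 177.7 pbw
  red lead: 196.2 pbw
Total batch = 1298 pbw; LOI loss = 297.7 pbw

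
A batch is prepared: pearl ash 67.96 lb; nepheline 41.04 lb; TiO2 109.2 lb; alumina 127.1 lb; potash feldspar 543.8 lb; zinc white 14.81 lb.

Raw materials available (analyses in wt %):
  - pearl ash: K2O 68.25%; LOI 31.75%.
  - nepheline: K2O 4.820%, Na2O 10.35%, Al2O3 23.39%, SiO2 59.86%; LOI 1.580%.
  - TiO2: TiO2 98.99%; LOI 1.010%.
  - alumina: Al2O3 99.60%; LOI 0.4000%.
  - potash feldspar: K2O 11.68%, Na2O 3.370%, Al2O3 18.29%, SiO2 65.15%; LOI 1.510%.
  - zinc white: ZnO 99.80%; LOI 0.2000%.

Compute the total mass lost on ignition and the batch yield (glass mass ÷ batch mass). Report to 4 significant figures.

In-progress results appear, rounded to four significant digits, between the steps. All arithmetic runs at full float precision from start to finish. Each reported number is rounded a single time. The derived quantities (glass mass, LOI, six oxide percentages, the totals, the yield) are rebuilt using the weight values on 871.8 lb of glass at full float precision exactly as shown in question or answer.
LOI of each material in turn:
  pearl ash: 67.96 × 0.3175 = 21.58 lb
  nepheline: 41.04 × 0.01580 = 0.6484 lb
  TiO2: 109.2 × 0.01010 = 1.103 lb
  alumina: 127.1 × 0.004000 = 0.5084 lb
  potash feldspar: 543.8 × 0.01510 = 8.211 lb
  zinc white: 14.81 × 0.002000 = 0.02962 lb
Total LOI = 32.08 lb
Glass = batch − LOI = 903.9 − 32.08 = 871.8 lb

LOI loss = 32.08 lb; glass = 871.8 lb; yield = 96.45%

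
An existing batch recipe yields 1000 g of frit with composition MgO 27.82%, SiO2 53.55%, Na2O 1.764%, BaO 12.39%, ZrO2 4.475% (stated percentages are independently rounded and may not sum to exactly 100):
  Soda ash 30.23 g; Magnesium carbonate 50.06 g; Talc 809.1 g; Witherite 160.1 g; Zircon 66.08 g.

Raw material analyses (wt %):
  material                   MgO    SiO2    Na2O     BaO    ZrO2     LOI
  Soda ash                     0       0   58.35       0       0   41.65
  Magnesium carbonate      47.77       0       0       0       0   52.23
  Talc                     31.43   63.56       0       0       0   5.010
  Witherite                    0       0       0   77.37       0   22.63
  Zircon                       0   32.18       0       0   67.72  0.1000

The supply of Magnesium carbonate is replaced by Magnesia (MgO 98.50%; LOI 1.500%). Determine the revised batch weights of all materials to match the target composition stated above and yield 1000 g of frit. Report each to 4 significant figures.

Intermediates are shown, rounded to four significant digits, alongside each step. The working math holds full precision throughout — exactly one rounding is applied to every reported result; all derived quantities are carried from the batch weights at 1000 g of glass at exact precision (ignition loss, five oxide percentages, the yield, totals, net glass mass), exactly as shown in question or answer.
Target masses of each oxide per 1000 g frit:
  MgO: 27.82% × 1000 = 278.2 g
  SiO2: 53.55% × 1000 = 535.5 g
  Na2O: 1.764% × 1000 = 17.64 g
  BaO: 12.39% × 1000 = 123.9 g
  ZrO2: 4.475% × 1000 = 44.75 g
Verifying the oxide balance applying the batch weights above, relative to the basis at hand (each sum matches its target mass up to rounding of the answer):
  MgO: 24.28·0.9850 + 809.1·0.3143 = 278.2 g (target 278.2 g)
  SiO2: 809.1·0.6356 + 66.08·0.3218 = 535.5 g (target 535.5 g)
  Na2O: 30.23·0.5835 = 17.64 g (target 17.64 g)
  BaO: 160.1·0.7737 = 123.9 g (target 123.9 g)
  ZrO2: 66.08·0.6772 = 44.75 g (target 44.75 g)
Auditing the glass mass value: the batch minus its LOI: 1000 g (the Σ of target masses is 1000 g; the stated basis being 1000 g — gaps are rounding artifacts).
Adding the batch up: Σ batch = 1090 g; LOI removed, Σ of batch·LOI: 89.79 g; as yield: glass ÷ batch → 91.76%.

Revised batch per 1000 g frit:
  Soda ash: 30.23 g
  Magnesia: 24.28 g
  Talc: 809.1 g
  Witherite: 160.1 g
  Zircon: 66.08 g
Total batch = 1090 g; LOI loss = 89.79 g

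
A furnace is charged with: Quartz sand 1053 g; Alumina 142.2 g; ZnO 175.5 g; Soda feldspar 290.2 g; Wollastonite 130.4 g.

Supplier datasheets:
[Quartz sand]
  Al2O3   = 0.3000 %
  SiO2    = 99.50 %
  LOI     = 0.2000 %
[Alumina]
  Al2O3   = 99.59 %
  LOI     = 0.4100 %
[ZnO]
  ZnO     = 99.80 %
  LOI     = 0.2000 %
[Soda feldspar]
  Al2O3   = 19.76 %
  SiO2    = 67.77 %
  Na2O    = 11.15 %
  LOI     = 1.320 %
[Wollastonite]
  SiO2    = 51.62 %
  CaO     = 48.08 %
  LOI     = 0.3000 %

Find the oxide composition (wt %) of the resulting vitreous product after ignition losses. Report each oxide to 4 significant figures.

Glass mass = 1784 g (batch 1791 − LOI 7.262).
Composition: Al2O3 11.33%, SiO2 73.53%, Na2O 1.814%, ZnO 9.818%, CaO 3.514%

Values along the way are displayed rounded off to 4 significant figures alongside each step — the whole derivation carries full float precision from first step to last; a single rounding completes each reported result — derived quantities (yield, totals, five oxide percentages, net glass mass, LOI) are rebuilt from the weighed amounts for 1784 g of glass at exact precision, as set out in problem or answer.
Oxide-by-oxide delivered mass:
  Al2O3: 1053·0.003000 + 142.2·0.9959 + 290.2·0.1976 = 202.1 g
  SiO2: 1053·0.9950 + 290.2·0.6777 + 130.4·0.5162 = 1312 g
  Na2O: 290.2·0.1115 = 32.36 g
  ZnO: 175.5·0.9980 = 175.1 g
  CaO: 130.4·0.4808 = 62.70 g
LOI: 1053·0.002000 + 142.2·0.004100 + 175.5·0.002000 + 290.2·0.01320 + 130.4·0.003000 = 7.262 g
Glass = total batch minus LOI = 1791 − 7.262 = 1784 g (equal to the oxide-mass sum)
wt % = oxide mass / glass mass × 100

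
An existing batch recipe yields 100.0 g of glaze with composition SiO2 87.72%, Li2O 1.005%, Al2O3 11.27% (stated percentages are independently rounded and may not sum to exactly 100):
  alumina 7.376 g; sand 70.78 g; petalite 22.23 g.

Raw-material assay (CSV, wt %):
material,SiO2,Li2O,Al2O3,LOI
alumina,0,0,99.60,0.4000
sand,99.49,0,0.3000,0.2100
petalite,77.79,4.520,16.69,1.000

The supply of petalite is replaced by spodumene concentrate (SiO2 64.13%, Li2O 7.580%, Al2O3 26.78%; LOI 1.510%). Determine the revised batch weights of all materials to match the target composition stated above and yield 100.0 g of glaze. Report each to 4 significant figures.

Every computation runs at full float precision at each step. Mid-chain values are printed rounded to four significant digits on the page; each reported number receives exactly one rounding — the derived quantities (LOI, glass mass, the totals, three oxide percentages, the yield) are recomputed at full float precision using the weight values for 100.0 g of glass as set out in either problem or answer.
Oxide-by-oxide targets in 100.0 g glaze:
  SiO2: 87.72% × 100.0 = 87.72 g
  Li2O: 1.005% × 100.0 = 1.005 g
  Al2O3: 11.27% × 100.0 = 11.27 g
Sums-versus-targets review on the weights just shown, for the quoted basis mass (delivered sums recover each target once rounding is allowed for):
  SiO2: 79.62·0.9949 + 13.26·0.6413 = 87.72 g (target 87.72 g)
  Li2O: 13.26·0.07580 = 1.005 g (target 1.005 g)
  Al2O3: 7.511·0.9960 + 79.62·0.003000 + 13.26·0.2678 = 11.27 g (target 11.27 g)
Consistency of the glass mass: total batch − LOI = 99.99 g (the Σ of target masses is 99.99 g; the stated basis being 100.0 g — rounding explains the deltas).
Adding the batch up: Σ batch = 100.4 g; LOI loss = Σ batch·LOI = 0.3975 g; yield: glass divided by total = 99.60%.

Revised batch per 100.0 g glaze:
  alumina: 7.511 g
  sand: 79.62 g
  spodumene concentrate: 13.26 g
Total batch = 100.4 g; LOI loss = 0.3975 g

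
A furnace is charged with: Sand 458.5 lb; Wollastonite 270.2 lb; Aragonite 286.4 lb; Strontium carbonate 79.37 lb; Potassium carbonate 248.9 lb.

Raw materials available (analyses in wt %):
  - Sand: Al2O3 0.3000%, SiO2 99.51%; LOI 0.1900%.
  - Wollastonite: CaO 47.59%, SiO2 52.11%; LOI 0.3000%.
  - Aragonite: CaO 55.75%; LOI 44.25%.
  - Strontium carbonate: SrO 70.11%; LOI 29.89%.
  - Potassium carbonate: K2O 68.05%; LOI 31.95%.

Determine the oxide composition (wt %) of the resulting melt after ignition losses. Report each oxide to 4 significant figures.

Mid-chain values appear rounded off to 4 significant digits when written out; full float precision is maintained in every operation. A single rounding finalizes each reported result; derived quantities are carried from the weighed amounts per 1112 lb of glass at full float precision (glass mass, the totals, the five compositions, ignition loss, yield) exactly as printed in either problem or answer.
What the batch supplies per oxide:
  K2O: 248.9·0.6805 = 169.4 lb
  SrO: 79.37·0.7011 = 55.65 lb
  CaO: 270.2·0.4759 + 286.4·0.5575 = 288.3 lb
  Al2O3: 458.5·0.003000 = 1.375 lb
  SiO2: 458.5·0.9951 + 270.2·0.5211 = 597.1 lb
LOI: 458.5·0.001900 + 270.2·0.003000 + 286.4·0.4425 + 79.37·0.2989 + 248.9·0.3195 = 231.7 lb
batch − LOI leaves glass = 1343 − 231.7 = 1112 lb (= Σ oxide masses)
percent by weight: oxide/glass ×100

Glass mass = 1112 lb (batch 1343 − LOI 231.7).
Composition: K2O 15.24%, SrO 5.005%, CaO 25.93%, Al2O3 0.1237%, SiO2 53.71%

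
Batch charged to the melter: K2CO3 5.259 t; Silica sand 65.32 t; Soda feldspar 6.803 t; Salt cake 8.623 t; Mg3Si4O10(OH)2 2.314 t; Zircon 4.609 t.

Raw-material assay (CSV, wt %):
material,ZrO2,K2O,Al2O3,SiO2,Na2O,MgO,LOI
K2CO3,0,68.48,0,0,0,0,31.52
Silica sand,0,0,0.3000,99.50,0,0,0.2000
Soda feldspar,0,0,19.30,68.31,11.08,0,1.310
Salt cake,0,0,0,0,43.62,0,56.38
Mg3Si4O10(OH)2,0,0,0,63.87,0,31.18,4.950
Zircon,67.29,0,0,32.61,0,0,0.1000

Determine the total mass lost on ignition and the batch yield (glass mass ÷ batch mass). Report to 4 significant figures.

Every computation maintains exact precision through the solve. Working values are displayed rounded to 4 significant figures in the working; every reported figure receives exactly one rounding. All derived quantities are recomputed from the batch weights per 86.07 t of glass in full float precision (ignition loss, glass mass, the six compositions, yield, totals) as written in the problem or the answer.
Loss on ignition, line by line:
  K2CO3: 5.259 × 0.3152 = 1.658 t
  Silica sand: 65.32 × 0.002000 = 0.1306 t
  Soda feldspar: 6.803 × 0.01310 = 0.08912 t
  Salt cake: 8.623 × 0.5638 = 4.862 t
  Mg3Si4O10(OH)2: 2.314 × 0.04950 = 0.1145 t
  Zircon: 4.609 × 0.001000 = 0.004609 t
Total LOI = 6.858 t
Glass = batch − LOI = 92.93 − 6.858 = 86.07 t

LOI loss = 6.858 t; glass = 86.07 t; yield = 92.62%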